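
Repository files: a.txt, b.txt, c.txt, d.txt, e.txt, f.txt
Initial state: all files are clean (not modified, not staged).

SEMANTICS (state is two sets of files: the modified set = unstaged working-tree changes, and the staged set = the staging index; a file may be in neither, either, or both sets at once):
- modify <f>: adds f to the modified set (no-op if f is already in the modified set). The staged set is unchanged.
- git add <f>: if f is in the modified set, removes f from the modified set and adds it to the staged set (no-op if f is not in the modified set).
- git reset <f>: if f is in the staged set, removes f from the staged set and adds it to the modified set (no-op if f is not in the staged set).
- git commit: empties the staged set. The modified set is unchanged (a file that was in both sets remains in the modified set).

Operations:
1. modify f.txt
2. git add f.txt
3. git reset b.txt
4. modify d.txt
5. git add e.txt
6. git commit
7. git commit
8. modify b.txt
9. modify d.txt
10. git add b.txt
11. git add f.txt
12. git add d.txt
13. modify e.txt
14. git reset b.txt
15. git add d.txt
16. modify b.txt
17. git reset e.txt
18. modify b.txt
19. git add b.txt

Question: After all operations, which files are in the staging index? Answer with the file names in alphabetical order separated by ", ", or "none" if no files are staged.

Answer: b.txt, d.txt

Derivation:
After op 1 (modify f.txt): modified={f.txt} staged={none}
After op 2 (git add f.txt): modified={none} staged={f.txt}
After op 3 (git reset b.txt): modified={none} staged={f.txt}
After op 4 (modify d.txt): modified={d.txt} staged={f.txt}
After op 5 (git add e.txt): modified={d.txt} staged={f.txt}
After op 6 (git commit): modified={d.txt} staged={none}
After op 7 (git commit): modified={d.txt} staged={none}
After op 8 (modify b.txt): modified={b.txt, d.txt} staged={none}
After op 9 (modify d.txt): modified={b.txt, d.txt} staged={none}
After op 10 (git add b.txt): modified={d.txt} staged={b.txt}
After op 11 (git add f.txt): modified={d.txt} staged={b.txt}
After op 12 (git add d.txt): modified={none} staged={b.txt, d.txt}
After op 13 (modify e.txt): modified={e.txt} staged={b.txt, d.txt}
After op 14 (git reset b.txt): modified={b.txt, e.txt} staged={d.txt}
After op 15 (git add d.txt): modified={b.txt, e.txt} staged={d.txt}
After op 16 (modify b.txt): modified={b.txt, e.txt} staged={d.txt}
After op 17 (git reset e.txt): modified={b.txt, e.txt} staged={d.txt}
After op 18 (modify b.txt): modified={b.txt, e.txt} staged={d.txt}
After op 19 (git add b.txt): modified={e.txt} staged={b.txt, d.txt}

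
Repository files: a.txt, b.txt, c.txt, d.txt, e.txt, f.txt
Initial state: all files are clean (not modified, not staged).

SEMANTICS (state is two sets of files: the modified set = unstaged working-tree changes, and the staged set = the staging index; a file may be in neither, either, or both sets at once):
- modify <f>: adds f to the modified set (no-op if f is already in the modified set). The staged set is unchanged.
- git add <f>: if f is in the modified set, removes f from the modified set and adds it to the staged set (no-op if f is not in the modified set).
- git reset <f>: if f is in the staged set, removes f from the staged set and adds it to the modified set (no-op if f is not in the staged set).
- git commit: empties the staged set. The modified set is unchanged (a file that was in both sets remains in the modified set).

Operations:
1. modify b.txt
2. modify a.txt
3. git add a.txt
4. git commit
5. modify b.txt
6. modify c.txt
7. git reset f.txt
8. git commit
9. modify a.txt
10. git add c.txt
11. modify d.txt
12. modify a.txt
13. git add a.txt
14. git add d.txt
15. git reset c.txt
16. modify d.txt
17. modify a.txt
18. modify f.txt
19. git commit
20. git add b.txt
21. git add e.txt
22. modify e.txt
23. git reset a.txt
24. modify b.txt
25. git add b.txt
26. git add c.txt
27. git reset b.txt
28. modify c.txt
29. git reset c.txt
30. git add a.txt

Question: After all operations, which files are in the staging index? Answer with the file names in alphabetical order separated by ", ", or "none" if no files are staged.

Answer: a.txt

Derivation:
After op 1 (modify b.txt): modified={b.txt} staged={none}
After op 2 (modify a.txt): modified={a.txt, b.txt} staged={none}
After op 3 (git add a.txt): modified={b.txt} staged={a.txt}
After op 4 (git commit): modified={b.txt} staged={none}
After op 5 (modify b.txt): modified={b.txt} staged={none}
After op 6 (modify c.txt): modified={b.txt, c.txt} staged={none}
After op 7 (git reset f.txt): modified={b.txt, c.txt} staged={none}
After op 8 (git commit): modified={b.txt, c.txt} staged={none}
After op 9 (modify a.txt): modified={a.txt, b.txt, c.txt} staged={none}
After op 10 (git add c.txt): modified={a.txt, b.txt} staged={c.txt}
After op 11 (modify d.txt): modified={a.txt, b.txt, d.txt} staged={c.txt}
After op 12 (modify a.txt): modified={a.txt, b.txt, d.txt} staged={c.txt}
After op 13 (git add a.txt): modified={b.txt, d.txt} staged={a.txt, c.txt}
After op 14 (git add d.txt): modified={b.txt} staged={a.txt, c.txt, d.txt}
After op 15 (git reset c.txt): modified={b.txt, c.txt} staged={a.txt, d.txt}
After op 16 (modify d.txt): modified={b.txt, c.txt, d.txt} staged={a.txt, d.txt}
After op 17 (modify a.txt): modified={a.txt, b.txt, c.txt, d.txt} staged={a.txt, d.txt}
After op 18 (modify f.txt): modified={a.txt, b.txt, c.txt, d.txt, f.txt} staged={a.txt, d.txt}
After op 19 (git commit): modified={a.txt, b.txt, c.txt, d.txt, f.txt} staged={none}
After op 20 (git add b.txt): modified={a.txt, c.txt, d.txt, f.txt} staged={b.txt}
After op 21 (git add e.txt): modified={a.txt, c.txt, d.txt, f.txt} staged={b.txt}
After op 22 (modify e.txt): modified={a.txt, c.txt, d.txt, e.txt, f.txt} staged={b.txt}
After op 23 (git reset a.txt): modified={a.txt, c.txt, d.txt, e.txt, f.txt} staged={b.txt}
After op 24 (modify b.txt): modified={a.txt, b.txt, c.txt, d.txt, e.txt, f.txt} staged={b.txt}
After op 25 (git add b.txt): modified={a.txt, c.txt, d.txt, e.txt, f.txt} staged={b.txt}
After op 26 (git add c.txt): modified={a.txt, d.txt, e.txt, f.txt} staged={b.txt, c.txt}
After op 27 (git reset b.txt): modified={a.txt, b.txt, d.txt, e.txt, f.txt} staged={c.txt}
After op 28 (modify c.txt): modified={a.txt, b.txt, c.txt, d.txt, e.txt, f.txt} staged={c.txt}
After op 29 (git reset c.txt): modified={a.txt, b.txt, c.txt, d.txt, e.txt, f.txt} staged={none}
After op 30 (git add a.txt): modified={b.txt, c.txt, d.txt, e.txt, f.txt} staged={a.txt}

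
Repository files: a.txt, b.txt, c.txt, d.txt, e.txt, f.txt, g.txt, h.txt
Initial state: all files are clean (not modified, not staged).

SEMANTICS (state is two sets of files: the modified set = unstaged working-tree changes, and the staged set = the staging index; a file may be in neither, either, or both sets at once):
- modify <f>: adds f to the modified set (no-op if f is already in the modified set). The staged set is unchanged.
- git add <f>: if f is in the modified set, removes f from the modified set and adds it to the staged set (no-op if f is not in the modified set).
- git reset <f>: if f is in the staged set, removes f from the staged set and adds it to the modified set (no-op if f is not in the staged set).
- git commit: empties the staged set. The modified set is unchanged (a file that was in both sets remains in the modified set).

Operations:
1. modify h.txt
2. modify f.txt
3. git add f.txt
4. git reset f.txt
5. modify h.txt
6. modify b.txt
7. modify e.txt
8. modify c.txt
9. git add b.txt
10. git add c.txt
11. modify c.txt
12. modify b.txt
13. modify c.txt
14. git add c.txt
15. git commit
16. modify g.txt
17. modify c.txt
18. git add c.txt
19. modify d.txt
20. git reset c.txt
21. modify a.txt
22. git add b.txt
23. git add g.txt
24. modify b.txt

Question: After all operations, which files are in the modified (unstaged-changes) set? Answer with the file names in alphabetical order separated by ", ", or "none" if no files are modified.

Answer: a.txt, b.txt, c.txt, d.txt, e.txt, f.txt, h.txt

Derivation:
After op 1 (modify h.txt): modified={h.txt} staged={none}
After op 2 (modify f.txt): modified={f.txt, h.txt} staged={none}
After op 3 (git add f.txt): modified={h.txt} staged={f.txt}
After op 4 (git reset f.txt): modified={f.txt, h.txt} staged={none}
After op 5 (modify h.txt): modified={f.txt, h.txt} staged={none}
After op 6 (modify b.txt): modified={b.txt, f.txt, h.txt} staged={none}
After op 7 (modify e.txt): modified={b.txt, e.txt, f.txt, h.txt} staged={none}
After op 8 (modify c.txt): modified={b.txt, c.txt, e.txt, f.txt, h.txt} staged={none}
After op 9 (git add b.txt): modified={c.txt, e.txt, f.txt, h.txt} staged={b.txt}
After op 10 (git add c.txt): modified={e.txt, f.txt, h.txt} staged={b.txt, c.txt}
After op 11 (modify c.txt): modified={c.txt, e.txt, f.txt, h.txt} staged={b.txt, c.txt}
After op 12 (modify b.txt): modified={b.txt, c.txt, e.txt, f.txt, h.txt} staged={b.txt, c.txt}
After op 13 (modify c.txt): modified={b.txt, c.txt, e.txt, f.txt, h.txt} staged={b.txt, c.txt}
After op 14 (git add c.txt): modified={b.txt, e.txt, f.txt, h.txt} staged={b.txt, c.txt}
After op 15 (git commit): modified={b.txt, e.txt, f.txt, h.txt} staged={none}
After op 16 (modify g.txt): modified={b.txt, e.txt, f.txt, g.txt, h.txt} staged={none}
After op 17 (modify c.txt): modified={b.txt, c.txt, e.txt, f.txt, g.txt, h.txt} staged={none}
After op 18 (git add c.txt): modified={b.txt, e.txt, f.txt, g.txt, h.txt} staged={c.txt}
After op 19 (modify d.txt): modified={b.txt, d.txt, e.txt, f.txt, g.txt, h.txt} staged={c.txt}
After op 20 (git reset c.txt): modified={b.txt, c.txt, d.txt, e.txt, f.txt, g.txt, h.txt} staged={none}
After op 21 (modify a.txt): modified={a.txt, b.txt, c.txt, d.txt, e.txt, f.txt, g.txt, h.txt} staged={none}
After op 22 (git add b.txt): modified={a.txt, c.txt, d.txt, e.txt, f.txt, g.txt, h.txt} staged={b.txt}
After op 23 (git add g.txt): modified={a.txt, c.txt, d.txt, e.txt, f.txt, h.txt} staged={b.txt, g.txt}
After op 24 (modify b.txt): modified={a.txt, b.txt, c.txt, d.txt, e.txt, f.txt, h.txt} staged={b.txt, g.txt}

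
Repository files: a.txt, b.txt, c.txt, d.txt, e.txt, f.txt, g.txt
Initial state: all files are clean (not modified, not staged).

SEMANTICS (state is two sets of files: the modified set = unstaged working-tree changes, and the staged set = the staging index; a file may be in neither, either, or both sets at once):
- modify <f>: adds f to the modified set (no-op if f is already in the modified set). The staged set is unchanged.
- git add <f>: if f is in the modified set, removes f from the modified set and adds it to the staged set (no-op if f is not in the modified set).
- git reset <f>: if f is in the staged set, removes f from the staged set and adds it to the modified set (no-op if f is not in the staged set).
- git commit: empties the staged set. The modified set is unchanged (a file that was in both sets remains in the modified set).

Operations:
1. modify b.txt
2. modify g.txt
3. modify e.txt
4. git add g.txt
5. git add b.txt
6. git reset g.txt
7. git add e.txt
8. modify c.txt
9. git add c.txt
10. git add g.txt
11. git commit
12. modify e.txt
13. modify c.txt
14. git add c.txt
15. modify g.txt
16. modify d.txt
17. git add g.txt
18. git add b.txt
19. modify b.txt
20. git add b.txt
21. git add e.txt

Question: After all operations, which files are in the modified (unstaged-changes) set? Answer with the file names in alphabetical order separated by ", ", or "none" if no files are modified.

Answer: d.txt

Derivation:
After op 1 (modify b.txt): modified={b.txt} staged={none}
After op 2 (modify g.txt): modified={b.txt, g.txt} staged={none}
After op 3 (modify e.txt): modified={b.txt, e.txt, g.txt} staged={none}
After op 4 (git add g.txt): modified={b.txt, e.txt} staged={g.txt}
After op 5 (git add b.txt): modified={e.txt} staged={b.txt, g.txt}
After op 6 (git reset g.txt): modified={e.txt, g.txt} staged={b.txt}
After op 7 (git add e.txt): modified={g.txt} staged={b.txt, e.txt}
After op 8 (modify c.txt): modified={c.txt, g.txt} staged={b.txt, e.txt}
After op 9 (git add c.txt): modified={g.txt} staged={b.txt, c.txt, e.txt}
After op 10 (git add g.txt): modified={none} staged={b.txt, c.txt, e.txt, g.txt}
After op 11 (git commit): modified={none} staged={none}
After op 12 (modify e.txt): modified={e.txt} staged={none}
After op 13 (modify c.txt): modified={c.txt, e.txt} staged={none}
After op 14 (git add c.txt): modified={e.txt} staged={c.txt}
After op 15 (modify g.txt): modified={e.txt, g.txt} staged={c.txt}
After op 16 (modify d.txt): modified={d.txt, e.txt, g.txt} staged={c.txt}
After op 17 (git add g.txt): modified={d.txt, e.txt} staged={c.txt, g.txt}
After op 18 (git add b.txt): modified={d.txt, e.txt} staged={c.txt, g.txt}
After op 19 (modify b.txt): modified={b.txt, d.txt, e.txt} staged={c.txt, g.txt}
After op 20 (git add b.txt): modified={d.txt, e.txt} staged={b.txt, c.txt, g.txt}
After op 21 (git add e.txt): modified={d.txt} staged={b.txt, c.txt, e.txt, g.txt}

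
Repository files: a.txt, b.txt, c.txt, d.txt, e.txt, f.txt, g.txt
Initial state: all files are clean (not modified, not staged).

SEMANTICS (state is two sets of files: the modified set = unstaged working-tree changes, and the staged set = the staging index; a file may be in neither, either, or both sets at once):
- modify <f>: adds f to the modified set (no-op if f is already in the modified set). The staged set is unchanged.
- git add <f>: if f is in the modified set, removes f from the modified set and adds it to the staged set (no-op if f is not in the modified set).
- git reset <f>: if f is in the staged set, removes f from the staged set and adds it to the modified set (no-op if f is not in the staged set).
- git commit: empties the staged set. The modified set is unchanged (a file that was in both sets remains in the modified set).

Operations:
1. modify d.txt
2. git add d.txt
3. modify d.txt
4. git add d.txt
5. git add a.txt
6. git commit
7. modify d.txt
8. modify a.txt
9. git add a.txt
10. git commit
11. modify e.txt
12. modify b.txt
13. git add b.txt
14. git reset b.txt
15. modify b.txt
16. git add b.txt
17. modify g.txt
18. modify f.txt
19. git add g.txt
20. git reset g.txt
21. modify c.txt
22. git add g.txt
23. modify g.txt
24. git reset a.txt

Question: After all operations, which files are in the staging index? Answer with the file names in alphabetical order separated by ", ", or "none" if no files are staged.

After op 1 (modify d.txt): modified={d.txt} staged={none}
After op 2 (git add d.txt): modified={none} staged={d.txt}
After op 3 (modify d.txt): modified={d.txt} staged={d.txt}
After op 4 (git add d.txt): modified={none} staged={d.txt}
After op 5 (git add a.txt): modified={none} staged={d.txt}
After op 6 (git commit): modified={none} staged={none}
After op 7 (modify d.txt): modified={d.txt} staged={none}
After op 8 (modify a.txt): modified={a.txt, d.txt} staged={none}
After op 9 (git add a.txt): modified={d.txt} staged={a.txt}
After op 10 (git commit): modified={d.txt} staged={none}
After op 11 (modify e.txt): modified={d.txt, e.txt} staged={none}
After op 12 (modify b.txt): modified={b.txt, d.txt, e.txt} staged={none}
After op 13 (git add b.txt): modified={d.txt, e.txt} staged={b.txt}
After op 14 (git reset b.txt): modified={b.txt, d.txt, e.txt} staged={none}
After op 15 (modify b.txt): modified={b.txt, d.txt, e.txt} staged={none}
After op 16 (git add b.txt): modified={d.txt, e.txt} staged={b.txt}
After op 17 (modify g.txt): modified={d.txt, e.txt, g.txt} staged={b.txt}
After op 18 (modify f.txt): modified={d.txt, e.txt, f.txt, g.txt} staged={b.txt}
After op 19 (git add g.txt): modified={d.txt, e.txt, f.txt} staged={b.txt, g.txt}
After op 20 (git reset g.txt): modified={d.txt, e.txt, f.txt, g.txt} staged={b.txt}
After op 21 (modify c.txt): modified={c.txt, d.txt, e.txt, f.txt, g.txt} staged={b.txt}
After op 22 (git add g.txt): modified={c.txt, d.txt, e.txt, f.txt} staged={b.txt, g.txt}
After op 23 (modify g.txt): modified={c.txt, d.txt, e.txt, f.txt, g.txt} staged={b.txt, g.txt}
After op 24 (git reset a.txt): modified={c.txt, d.txt, e.txt, f.txt, g.txt} staged={b.txt, g.txt}

Answer: b.txt, g.txt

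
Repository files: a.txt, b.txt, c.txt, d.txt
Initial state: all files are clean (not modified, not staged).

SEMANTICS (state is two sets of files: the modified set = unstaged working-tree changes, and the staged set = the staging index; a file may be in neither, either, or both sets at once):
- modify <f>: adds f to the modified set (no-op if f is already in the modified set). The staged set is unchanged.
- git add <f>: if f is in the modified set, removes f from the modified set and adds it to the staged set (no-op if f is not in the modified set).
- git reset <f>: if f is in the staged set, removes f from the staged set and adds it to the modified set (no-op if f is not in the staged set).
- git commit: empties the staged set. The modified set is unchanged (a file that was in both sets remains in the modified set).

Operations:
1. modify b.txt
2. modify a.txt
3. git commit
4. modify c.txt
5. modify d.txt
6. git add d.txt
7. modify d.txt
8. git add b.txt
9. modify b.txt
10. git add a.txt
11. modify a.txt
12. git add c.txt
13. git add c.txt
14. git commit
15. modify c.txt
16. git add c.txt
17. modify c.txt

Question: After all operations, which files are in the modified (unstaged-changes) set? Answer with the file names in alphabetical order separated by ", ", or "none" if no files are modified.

After op 1 (modify b.txt): modified={b.txt} staged={none}
After op 2 (modify a.txt): modified={a.txt, b.txt} staged={none}
After op 3 (git commit): modified={a.txt, b.txt} staged={none}
After op 4 (modify c.txt): modified={a.txt, b.txt, c.txt} staged={none}
After op 5 (modify d.txt): modified={a.txt, b.txt, c.txt, d.txt} staged={none}
After op 6 (git add d.txt): modified={a.txt, b.txt, c.txt} staged={d.txt}
After op 7 (modify d.txt): modified={a.txt, b.txt, c.txt, d.txt} staged={d.txt}
After op 8 (git add b.txt): modified={a.txt, c.txt, d.txt} staged={b.txt, d.txt}
After op 9 (modify b.txt): modified={a.txt, b.txt, c.txt, d.txt} staged={b.txt, d.txt}
After op 10 (git add a.txt): modified={b.txt, c.txt, d.txt} staged={a.txt, b.txt, d.txt}
After op 11 (modify a.txt): modified={a.txt, b.txt, c.txt, d.txt} staged={a.txt, b.txt, d.txt}
After op 12 (git add c.txt): modified={a.txt, b.txt, d.txt} staged={a.txt, b.txt, c.txt, d.txt}
After op 13 (git add c.txt): modified={a.txt, b.txt, d.txt} staged={a.txt, b.txt, c.txt, d.txt}
After op 14 (git commit): modified={a.txt, b.txt, d.txt} staged={none}
After op 15 (modify c.txt): modified={a.txt, b.txt, c.txt, d.txt} staged={none}
After op 16 (git add c.txt): modified={a.txt, b.txt, d.txt} staged={c.txt}
After op 17 (modify c.txt): modified={a.txt, b.txt, c.txt, d.txt} staged={c.txt}

Answer: a.txt, b.txt, c.txt, d.txt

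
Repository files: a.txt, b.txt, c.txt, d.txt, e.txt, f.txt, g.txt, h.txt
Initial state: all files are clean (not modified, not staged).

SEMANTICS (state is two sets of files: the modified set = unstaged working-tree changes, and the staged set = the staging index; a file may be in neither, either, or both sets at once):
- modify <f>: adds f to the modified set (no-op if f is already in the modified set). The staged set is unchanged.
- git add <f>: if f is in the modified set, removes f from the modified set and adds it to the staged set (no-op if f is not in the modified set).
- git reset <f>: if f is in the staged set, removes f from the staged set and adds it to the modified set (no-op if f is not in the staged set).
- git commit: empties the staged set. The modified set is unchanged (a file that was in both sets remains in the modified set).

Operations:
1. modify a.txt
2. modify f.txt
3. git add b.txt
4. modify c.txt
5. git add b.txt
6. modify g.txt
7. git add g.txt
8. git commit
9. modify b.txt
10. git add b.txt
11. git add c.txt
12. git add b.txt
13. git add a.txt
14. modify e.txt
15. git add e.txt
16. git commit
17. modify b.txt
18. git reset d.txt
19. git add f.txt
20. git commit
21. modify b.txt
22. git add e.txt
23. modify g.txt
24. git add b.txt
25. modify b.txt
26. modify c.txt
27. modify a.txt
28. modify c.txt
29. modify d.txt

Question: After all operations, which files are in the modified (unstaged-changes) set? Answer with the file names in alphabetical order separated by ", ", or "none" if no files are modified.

Answer: a.txt, b.txt, c.txt, d.txt, g.txt

Derivation:
After op 1 (modify a.txt): modified={a.txt} staged={none}
After op 2 (modify f.txt): modified={a.txt, f.txt} staged={none}
After op 3 (git add b.txt): modified={a.txt, f.txt} staged={none}
After op 4 (modify c.txt): modified={a.txt, c.txt, f.txt} staged={none}
After op 5 (git add b.txt): modified={a.txt, c.txt, f.txt} staged={none}
After op 6 (modify g.txt): modified={a.txt, c.txt, f.txt, g.txt} staged={none}
After op 7 (git add g.txt): modified={a.txt, c.txt, f.txt} staged={g.txt}
After op 8 (git commit): modified={a.txt, c.txt, f.txt} staged={none}
After op 9 (modify b.txt): modified={a.txt, b.txt, c.txt, f.txt} staged={none}
After op 10 (git add b.txt): modified={a.txt, c.txt, f.txt} staged={b.txt}
After op 11 (git add c.txt): modified={a.txt, f.txt} staged={b.txt, c.txt}
After op 12 (git add b.txt): modified={a.txt, f.txt} staged={b.txt, c.txt}
After op 13 (git add a.txt): modified={f.txt} staged={a.txt, b.txt, c.txt}
After op 14 (modify e.txt): modified={e.txt, f.txt} staged={a.txt, b.txt, c.txt}
After op 15 (git add e.txt): modified={f.txt} staged={a.txt, b.txt, c.txt, e.txt}
After op 16 (git commit): modified={f.txt} staged={none}
After op 17 (modify b.txt): modified={b.txt, f.txt} staged={none}
After op 18 (git reset d.txt): modified={b.txt, f.txt} staged={none}
After op 19 (git add f.txt): modified={b.txt} staged={f.txt}
After op 20 (git commit): modified={b.txt} staged={none}
After op 21 (modify b.txt): modified={b.txt} staged={none}
After op 22 (git add e.txt): modified={b.txt} staged={none}
After op 23 (modify g.txt): modified={b.txt, g.txt} staged={none}
After op 24 (git add b.txt): modified={g.txt} staged={b.txt}
After op 25 (modify b.txt): modified={b.txt, g.txt} staged={b.txt}
After op 26 (modify c.txt): modified={b.txt, c.txt, g.txt} staged={b.txt}
After op 27 (modify a.txt): modified={a.txt, b.txt, c.txt, g.txt} staged={b.txt}
After op 28 (modify c.txt): modified={a.txt, b.txt, c.txt, g.txt} staged={b.txt}
After op 29 (modify d.txt): modified={a.txt, b.txt, c.txt, d.txt, g.txt} staged={b.txt}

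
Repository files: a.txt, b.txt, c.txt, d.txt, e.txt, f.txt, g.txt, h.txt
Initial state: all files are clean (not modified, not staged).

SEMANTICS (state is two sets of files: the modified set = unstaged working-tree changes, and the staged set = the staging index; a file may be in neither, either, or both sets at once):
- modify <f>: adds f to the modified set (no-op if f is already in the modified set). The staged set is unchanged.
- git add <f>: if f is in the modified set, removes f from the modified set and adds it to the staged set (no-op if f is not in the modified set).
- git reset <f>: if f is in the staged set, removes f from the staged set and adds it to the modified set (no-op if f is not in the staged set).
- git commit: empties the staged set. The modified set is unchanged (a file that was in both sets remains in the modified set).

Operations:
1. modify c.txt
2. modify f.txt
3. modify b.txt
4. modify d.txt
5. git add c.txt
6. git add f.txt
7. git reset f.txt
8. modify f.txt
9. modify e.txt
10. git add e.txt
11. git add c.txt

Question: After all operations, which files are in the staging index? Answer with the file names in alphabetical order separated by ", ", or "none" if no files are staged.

After op 1 (modify c.txt): modified={c.txt} staged={none}
After op 2 (modify f.txt): modified={c.txt, f.txt} staged={none}
After op 3 (modify b.txt): modified={b.txt, c.txt, f.txt} staged={none}
After op 4 (modify d.txt): modified={b.txt, c.txt, d.txt, f.txt} staged={none}
After op 5 (git add c.txt): modified={b.txt, d.txt, f.txt} staged={c.txt}
After op 6 (git add f.txt): modified={b.txt, d.txt} staged={c.txt, f.txt}
After op 7 (git reset f.txt): modified={b.txt, d.txt, f.txt} staged={c.txt}
After op 8 (modify f.txt): modified={b.txt, d.txt, f.txt} staged={c.txt}
After op 9 (modify e.txt): modified={b.txt, d.txt, e.txt, f.txt} staged={c.txt}
After op 10 (git add e.txt): modified={b.txt, d.txt, f.txt} staged={c.txt, e.txt}
After op 11 (git add c.txt): modified={b.txt, d.txt, f.txt} staged={c.txt, e.txt}

Answer: c.txt, e.txt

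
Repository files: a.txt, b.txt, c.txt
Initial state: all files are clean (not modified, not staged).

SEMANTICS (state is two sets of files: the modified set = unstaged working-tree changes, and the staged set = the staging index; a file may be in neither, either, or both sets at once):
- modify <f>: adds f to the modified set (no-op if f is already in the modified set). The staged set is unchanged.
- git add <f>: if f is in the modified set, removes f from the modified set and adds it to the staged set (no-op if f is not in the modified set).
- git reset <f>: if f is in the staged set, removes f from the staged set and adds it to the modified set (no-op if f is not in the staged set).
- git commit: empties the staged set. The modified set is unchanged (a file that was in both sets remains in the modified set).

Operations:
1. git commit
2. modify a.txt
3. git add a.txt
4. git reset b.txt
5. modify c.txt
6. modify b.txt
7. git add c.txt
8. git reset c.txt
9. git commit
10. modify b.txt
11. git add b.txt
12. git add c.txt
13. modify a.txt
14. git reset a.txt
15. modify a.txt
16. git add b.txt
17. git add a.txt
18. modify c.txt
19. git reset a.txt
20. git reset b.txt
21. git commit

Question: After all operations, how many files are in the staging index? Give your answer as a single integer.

After op 1 (git commit): modified={none} staged={none}
After op 2 (modify a.txt): modified={a.txt} staged={none}
After op 3 (git add a.txt): modified={none} staged={a.txt}
After op 4 (git reset b.txt): modified={none} staged={a.txt}
After op 5 (modify c.txt): modified={c.txt} staged={a.txt}
After op 6 (modify b.txt): modified={b.txt, c.txt} staged={a.txt}
After op 7 (git add c.txt): modified={b.txt} staged={a.txt, c.txt}
After op 8 (git reset c.txt): modified={b.txt, c.txt} staged={a.txt}
After op 9 (git commit): modified={b.txt, c.txt} staged={none}
After op 10 (modify b.txt): modified={b.txt, c.txt} staged={none}
After op 11 (git add b.txt): modified={c.txt} staged={b.txt}
After op 12 (git add c.txt): modified={none} staged={b.txt, c.txt}
After op 13 (modify a.txt): modified={a.txt} staged={b.txt, c.txt}
After op 14 (git reset a.txt): modified={a.txt} staged={b.txt, c.txt}
After op 15 (modify a.txt): modified={a.txt} staged={b.txt, c.txt}
After op 16 (git add b.txt): modified={a.txt} staged={b.txt, c.txt}
After op 17 (git add a.txt): modified={none} staged={a.txt, b.txt, c.txt}
After op 18 (modify c.txt): modified={c.txt} staged={a.txt, b.txt, c.txt}
After op 19 (git reset a.txt): modified={a.txt, c.txt} staged={b.txt, c.txt}
After op 20 (git reset b.txt): modified={a.txt, b.txt, c.txt} staged={c.txt}
After op 21 (git commit): modified={a.txt, b.txt, c.txt} staged={none}
Final staged set: {none} -> count=0

Answer: 0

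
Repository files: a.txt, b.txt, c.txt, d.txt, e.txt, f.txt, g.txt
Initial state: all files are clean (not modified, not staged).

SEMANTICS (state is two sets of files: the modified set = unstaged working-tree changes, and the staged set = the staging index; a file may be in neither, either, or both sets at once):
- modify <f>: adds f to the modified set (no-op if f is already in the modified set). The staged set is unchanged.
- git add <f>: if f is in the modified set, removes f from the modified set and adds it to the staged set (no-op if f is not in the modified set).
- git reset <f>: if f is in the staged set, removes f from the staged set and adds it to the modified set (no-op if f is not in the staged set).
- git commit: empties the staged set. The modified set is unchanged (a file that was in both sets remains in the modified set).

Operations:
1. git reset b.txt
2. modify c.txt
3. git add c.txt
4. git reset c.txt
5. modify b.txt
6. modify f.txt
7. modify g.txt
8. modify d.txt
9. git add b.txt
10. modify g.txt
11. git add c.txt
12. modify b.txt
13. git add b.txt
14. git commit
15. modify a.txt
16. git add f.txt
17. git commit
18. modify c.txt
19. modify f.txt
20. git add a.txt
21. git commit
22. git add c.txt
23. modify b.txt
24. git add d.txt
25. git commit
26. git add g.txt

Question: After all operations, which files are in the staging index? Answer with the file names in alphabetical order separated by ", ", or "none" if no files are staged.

After op 1 (git reset b.txt): modified={none} staged={none}
After op 2 (modify c.txt): modified={c.txt} staged={none}
After op 3 (git add c.txt): modified={none} staged={c.txt}
After op 4 (git reset c.txt): modified={c.txt} staged={none}
After op 5 (modify b.txt): modified={b.txt, c.txt} staged={none}
After op 6 (modify f.txt): modified={b.txt, c.txt, f.txt} staged={none}
After op 7 (modify g.txt): modified={b.txt, c.txt, f.txt, g.txt} staged={none}
After op 8 (modify d.txt): modified={b.txt, c.txt, d.txt, f.txt, g.txt} staged={none}
After op 9 (git add b.txt): modified={c.txt, d.txt, f.txt, g.txt} staged={b.txt}
After op 10 (modify g.txt): modified={c.txt, d.txt, f.txt, g.txt} staged={b.txt}
After op 11 (git add c.txt): modified={d.txt, f.txt, g.txt} staged={b.txt, c.txt}
After op 12 (modify b.txt): modified={b.txt, d.txt, f.txt, g.txt} staged={b.txt, c.txt}
After op 13 (git add b.txt): modified={d.txt, f.txt, g.txt} staged={b.txt, c.txt}
After op 14 (git commit): modified={d.txt, f.txt, g.txt} staged={none}
After op 15 (modify a.txt): modified={a.txt, d.txt, f.txt, g.txt} staged={none}
After op 16 (git add f.txt): modified={a.txt, d.txt, g.txt} staged={f.txt}
After op 17 (git commit): modified={a.txt, d.txt, g.txt} staged={none}
After op 18 (modify c.txt): modified={a.txt, c.txt, d.txt, g.txt} staged={none}
After op 19 (modify f.txt): modified={a.txt, c.txt, d.txt, f.txt, g.txt} staged={none}
After op 20 (git add a.txt): modified={c.txt, d.txt, f.txt, g.txt} staged={a.txt}
After op 21 (git commit): modified={c.txt, d.txt, f.txt, g.txt} staged={none}
After op 22 (git add c.txt): modified={d.txt, f.txt, g.txt} staged={c.txt}
After op 23 (modify b.txt): modified={b.txt, d.txt, f.txt, g.txt} staged={c.txt}
After op 24 (git add d.txt): modified={b.txt, f.txt, g.txt} staged={c.txt, d.txt}
After op 25 (git commit): modified={b.txt, f.txt, g.txt} staged={none}
After op 26 (git add g.txt): modified={b.txt, f.txt} staged={g.txt}

Answer: g.txt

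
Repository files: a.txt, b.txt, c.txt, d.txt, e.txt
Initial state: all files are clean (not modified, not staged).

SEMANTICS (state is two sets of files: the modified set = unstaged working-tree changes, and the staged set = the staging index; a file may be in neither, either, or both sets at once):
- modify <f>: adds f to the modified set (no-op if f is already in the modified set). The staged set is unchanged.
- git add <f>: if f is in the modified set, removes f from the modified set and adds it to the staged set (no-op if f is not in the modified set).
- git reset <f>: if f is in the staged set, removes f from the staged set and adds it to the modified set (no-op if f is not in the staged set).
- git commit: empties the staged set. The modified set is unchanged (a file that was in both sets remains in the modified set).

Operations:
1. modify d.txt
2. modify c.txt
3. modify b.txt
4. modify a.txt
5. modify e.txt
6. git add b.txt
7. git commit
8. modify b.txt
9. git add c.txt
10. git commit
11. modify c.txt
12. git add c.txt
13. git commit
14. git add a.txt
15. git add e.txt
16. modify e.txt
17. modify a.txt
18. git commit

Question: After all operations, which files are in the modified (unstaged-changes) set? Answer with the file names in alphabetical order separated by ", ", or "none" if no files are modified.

After op 1 (modify d.txt): modified={d.txt} staged={none}
After op 2 (modify c.txt): modified={c.txt, d.txt} staged={none}
After op 3 (modify b.txt): modified={b.txt, c.txt, d.txt} staged={none}
After op 4 (modify a.txt): modified={a.txt, b.txt, c.txt, d.txt} staged={none}
After op 5 (modify e.txt): modified={a.txt, b.txt, c.txt, d.txt, e.txt} staged={none}
After op 6 (git add b.txt): modified={a.txt, c.txt, d.txt, e.txt} staged={b.txt}
After op 7 (git commit): modified={a.txt, c.txt, d.txt, e.txt} staged={none}
After op 8 (modify b.txt): modified={a.txt, b.txt, c.txt, d.txt, e.txt} staged={none}
After op 9 (git add c.txt): modified={a.txt, b.txt, d.txt, e.txt} staged={c.txt}
After op 10 (git commit): modified={a.txt, b.txt, d.txt, e.txt} staged={none}
After op 11 (modify c.txt): modified={a.txt, b.txt, c.txt, d.txt, e.txt} staged={none}
After op 12 (git add c.txt): modified={a.txt, b.txt, d.txt, e.txt} staged={c.txt}
After op 13 (git commit): modified={a.txt, b.txt, d.txt, e.txt} staged={none}
After op 14 (git add a.txt): modified={b.txt, d.txt, e.txt} staged={a.txt}
After op 15 (git add e.txt): modified={b.txt, d.txt} staged={a.txt, e.txt}
After op 16 (modify e.txt): modified={b.txt, d.txt, e.txt} staged={a.txt, e.txt}
After op 17 (modify a.txt): modified={a.txt, b.txt, d.txt, e.txt} staged={a.txt, e.txt}
After op 18 (git commit): modified={a.txt, b.txt, d.txt, e.txt} staged={none}

Answer: a.txt, b.txt, d.txt, e.txt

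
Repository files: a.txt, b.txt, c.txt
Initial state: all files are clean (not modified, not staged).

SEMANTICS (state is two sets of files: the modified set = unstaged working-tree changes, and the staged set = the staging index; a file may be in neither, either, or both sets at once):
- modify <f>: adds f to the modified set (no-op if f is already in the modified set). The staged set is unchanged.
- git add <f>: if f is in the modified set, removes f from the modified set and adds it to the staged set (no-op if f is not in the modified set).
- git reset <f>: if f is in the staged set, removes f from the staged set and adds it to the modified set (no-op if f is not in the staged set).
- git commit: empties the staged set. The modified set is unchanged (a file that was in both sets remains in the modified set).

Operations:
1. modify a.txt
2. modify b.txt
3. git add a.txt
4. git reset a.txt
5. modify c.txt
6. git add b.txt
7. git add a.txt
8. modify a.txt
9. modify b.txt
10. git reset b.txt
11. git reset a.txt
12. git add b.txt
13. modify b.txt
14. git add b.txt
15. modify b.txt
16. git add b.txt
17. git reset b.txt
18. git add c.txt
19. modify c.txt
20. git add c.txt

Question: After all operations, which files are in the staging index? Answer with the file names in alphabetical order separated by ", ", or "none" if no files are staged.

Answer: c.txt

Derivation:
After op 1 (modify a.txt): modified={a.txt} staged={none}
After op 2 (modify b.txt): modified={a.txt, b.txt} staged={none}
After op 3 (git add a.txt): modified={b.txt} staged={a.txt}
After op 4 (git reset a.txt): modified={a.txt, b.txt} staged={none}
After op 5 (modify c.txt): modified={a.txt, b.txt, c.txt} staged={none}
After op 6 (git add b.txt): modified={a.txt, c.txt} staged={b.txt}
After op 7 (git add a.txt): modified={c.txt} staged={a.txt, b.txt}
After op 8 (modify a.txt): modified={a.txt, c.txt} staged={a.txt, b.txt}
After op 9 (modify b.txt): modified={a.txt, b.txt, c.txt} staged={a.txt, b.txt}
After op 10 (git reset b.txt): modified={a.txt, b.txt, c.txt} staged={a.txt}
After op 11 (git reset a.txt): modified={a.txt, b.txt, c.txt} staged={none}
After op 12 (git add b.txt): modified={a.txt, c.txt} staged={b.txt}
After op 13 (modify b.txt): modified={a.txt, b.txt, c.txt} staged={b.txt}
After op 14 (git add b.txt): modified={a.txt, c.txt} staged={b.txt}
After op 15 (modify b.txt): modified={a.txt, b.txt, c.txt} staged={b.txt}
After op 16 (git add b.txt): modified={a.txt, c.txt} staged={b.txt}
After op 17 (git reset b.txt): modified={a.txt, b.txt, c.txt} staged={none}
After op 18 (git add c.txt): modified={a.txt, b.txt} staged={c.txt}
After op 19 (modify c.txt): modified={a.txt, b.txt, c.txt} staged={c.txt}
After op 20 (git add c.txt): modified={a.txt, b.txt} staged={c.txt}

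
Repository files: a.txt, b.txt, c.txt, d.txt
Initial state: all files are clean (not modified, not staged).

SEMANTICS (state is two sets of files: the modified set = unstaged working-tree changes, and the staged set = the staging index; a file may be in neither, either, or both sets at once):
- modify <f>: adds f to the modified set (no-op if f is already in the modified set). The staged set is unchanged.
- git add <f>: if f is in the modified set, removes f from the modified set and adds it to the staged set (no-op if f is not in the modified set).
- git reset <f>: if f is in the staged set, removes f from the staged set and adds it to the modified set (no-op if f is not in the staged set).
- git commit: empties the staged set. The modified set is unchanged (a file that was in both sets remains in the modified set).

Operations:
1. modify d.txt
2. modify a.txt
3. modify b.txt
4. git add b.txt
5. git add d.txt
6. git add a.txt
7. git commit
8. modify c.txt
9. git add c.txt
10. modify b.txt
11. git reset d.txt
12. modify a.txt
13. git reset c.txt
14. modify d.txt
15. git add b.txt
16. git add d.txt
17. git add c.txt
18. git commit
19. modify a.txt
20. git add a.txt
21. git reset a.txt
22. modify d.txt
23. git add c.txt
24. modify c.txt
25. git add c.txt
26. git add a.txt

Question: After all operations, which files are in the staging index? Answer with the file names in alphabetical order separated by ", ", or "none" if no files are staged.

After op 1 (modify d.txt): modified={d.txt} staged={none}
After op 2 (modify a.txt): modified={a.txt, d.txt} staged={none}
After op 3 (modify b.txt): modified={a.txt, b.txt, d.txt} staged={none}
After op 4 (git add b.txt): modified={a.txt, d.txt} staged={b.txt}
After op 5 (git add d.txt): modified={a.txt} staged={b.txt, d.txt}
After op 6 (git add a.txt): modified={none} staged={a.txt, b.txt, d.txt}
After op 7 (git commit): modified={none} staged={none}
After op 8 (modify c.txt): modified={c.txt} staged={none}
After op 9 (git add c.txt): modified={none} staged={c.txt}
After op 10 (modify b.txt): modified={b.txt} staged={c.txt}
After op 11 (git reset d.txt): modified={b.txt} staged={c.txt}
After op 12 (modify a.txt): modified={a.txt, b.txt} staged={c.txt}
After op 13 (git reset c.txt): modified={a.txt, b.txt, c.txt} staged={none}
After op 14 (modify d.txt): modified={a.txt, b.txt, c.txt, d.txt} staged={none}
After op 15 (git add b.txt): modified={a.txt, c.txt, d.txt} staged={b.txt}
After op 16 (git add d.txt): modified={a.txt, c.txt} staged={b.txt, d.txt}
After op 17 (git add c.txt): modified={a.txt} staged={b.txt, c.txt, d.txt}
After op 18 (git commit): modified={a.txt} staged={none}
After op 19 (modify a.txt): modified={a.txt} staged={none}
After op 20 (git add a.txt): modified={none} staged={a.txt}
After op 21 (git reset a.txt): modified={a.txt} staged={none}
After op 22 (modify d.txt): modified={a.txt, d.txt} staged={none}
After op 23 (git add c.txt): modified={a.txt, d.txt} staged={none}
After op 24 (modify c.txt): modified={a.txt, c.txt, d.txt} staged={none}
After op 25 (git add c.txt): modified={a.txt, d.txt} staged={c.txt}
After op 26 (git add a.txt): modified={d.txt} staged={a.txt, c.txt}

Answer: a.txt, c.txt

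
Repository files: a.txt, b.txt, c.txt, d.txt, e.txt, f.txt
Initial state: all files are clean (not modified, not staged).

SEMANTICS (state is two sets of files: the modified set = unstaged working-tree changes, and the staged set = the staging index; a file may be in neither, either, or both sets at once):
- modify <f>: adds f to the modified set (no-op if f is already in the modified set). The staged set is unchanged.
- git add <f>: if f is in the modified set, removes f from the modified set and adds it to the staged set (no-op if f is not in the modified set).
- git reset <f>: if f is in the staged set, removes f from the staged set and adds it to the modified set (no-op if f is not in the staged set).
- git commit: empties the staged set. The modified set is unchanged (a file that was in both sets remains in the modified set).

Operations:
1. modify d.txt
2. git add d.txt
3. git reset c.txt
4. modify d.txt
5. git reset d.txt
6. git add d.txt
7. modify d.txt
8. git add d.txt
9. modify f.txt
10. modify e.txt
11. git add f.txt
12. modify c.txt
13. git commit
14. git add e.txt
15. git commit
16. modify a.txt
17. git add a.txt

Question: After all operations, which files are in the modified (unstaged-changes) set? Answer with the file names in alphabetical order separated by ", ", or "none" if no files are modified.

After op 1 (modify d.txt): modified={d.txt} staged={none}
After op 2 (git add d.txt): modified={none} staged={d.txt}
After op 3 (git reset c.txt): modified={none} staged={d.txt}
After op 4 (modify d.txt): modified={d.txt} staged={d.txt}
After op 5 (git reset d.txt): modified={d.txt} staged={none}
After op 6 (git add d.txt): modified={none} staged={d.txt}
After op 7 (modify d.txt): modified={d.txt} staged={d.txt}
After op 8 (git add d.txt): modified={none} staged={d.txt}
After op 9 (modify f.txt): modified={f.txt} staged={d.txt}
After op 10 (modify e.txt): modified={e.txt, f.txt} staged={d.txt}
After op 11 (git add f.txt): modified={e.txt} staged={d.txt, f.txt}
After op 12 (modify c.txt): modified={c.txt, e.txt} staged={d.txt, f.txt}
After op 13 (git commit): modified={c.txt, e.txt} staged={none}
After op 14 (git add e.txt): modified={c.txt} staged={e.txt}
After op 15 (git commit): modified={c.txt} staged={none}
After op 16 (modify a.txt): modified={a.txt, c.txt} staged={none}
After op 17 (git add a.txt): modified={c.txt} staged={a.txt}

Answer: c.txt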